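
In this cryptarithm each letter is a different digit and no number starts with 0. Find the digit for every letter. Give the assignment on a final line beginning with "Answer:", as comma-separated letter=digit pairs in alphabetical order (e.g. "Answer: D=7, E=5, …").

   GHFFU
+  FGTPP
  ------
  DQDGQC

Step 1. [col 1: U + P ≡ C (mod 10)] several values work for U in column 1 (U + P ≡ C (mod 10), carry-in 0); try U=6. So U=6.
Step 2. [col 1: U + P ≡ C (mod 10)] several values work for C in column 1 (U + P ≡ C (mod 10), carry-in 0); try C=9, so C=9.
Step 3. [col 1: U + P ≡ C (mod 10)] from column 1 (U=6, C=9, carry-in 0, digits 6,9 already taken and all letters distinct): P must equal 3 ⇒ P=3.
Step 4. [col 2: F + P ≡ Q (mod 10)] several values work for F in column 2 (F + P ≡ Q (mod 10), carry-in 0); try F=7, so F=7.
Step 5. [D] D is the leading digit of a 6-digit sum of two 5-digit numbers; the final carry is exactly 1 ⇒ D=1.
Step 6. [col 2: F + P ≡ Q (mod 10)] in column 2 we have F+P≡Q with carry-in 0; given F=7, P=3 and digits 1,3,6,7,9 already taken and all letters distinct, that pins Q to 0 ⇒ Q=0.
Step 7. [col 3: F + T ≡ G (mod 10)] from column 3 (F=7, carry-in 1, digits 0,1,3,6,7,9 already taken and all letters distinct): G must equal 2. So G=2.
Step 8. [col 3: F + T ≡ G (mod 10)] in column 3 we have F+T≡G with carry-in 1; given F=7, G=2 and digits 0,1,2,3,6,7,9 already taken and all letters distinct, that pins T to 4 ⇒ T=4.
Step 9. [col 4: H + G ≡ D (mod 10)] column 4: given G=2, D=1, carry-in 1, and digits 0,1,2,3,4,6,7,9 already taken and all letters distinct, H+G≡D (mod 10) forces H=8. So H=8.

Answer: C=9, D=1, F=7, G=2, H=8, P=3, Q=0, T=4, U=6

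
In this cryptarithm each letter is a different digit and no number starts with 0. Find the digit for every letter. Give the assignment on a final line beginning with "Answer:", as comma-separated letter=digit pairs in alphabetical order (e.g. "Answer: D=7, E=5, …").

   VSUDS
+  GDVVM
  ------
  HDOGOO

Step 1. [H] H is the leading digit of a 6-digit sum of two 5-digit numbers; the final carry is exactly 1 ⇒ H=1.
Step 2. [col 1: S + M ≡ O (mod 10)] several values work for S in column 1 (S + M ≡ O (mod 10), carry-in 0); try S=6. So S=6.
Step 3. [col 1: S + M ≡ O (mod 10)] column 1 (S + M ≡ O (mod 10), carry-in 0) doesn't pin O yet; pick O=9 and continue, so O=9.
Step 4. [col 1: S + M ≡ O (mod 10)] in column 1 we have S+M≡O with carry-in 0; given S=6, O=9 and digits 1,6,9 already taken and all letters distinct, that pins M to 3. So M=3.
Step 5. [col 2: D + V ≡ O (mod 10)] column 2 (D + V ≡ O (mod 10), carry-in 0) doesn't pin V yet; pick V=7 and continue. So V=7.
Step 6. [col 2: D + V ≡ O (mod 10)] from column 2 (V=7, O=9, carry-in 0, digits 1,3,6,7,9 already taken and all letters distinct): D must equal 2, so D=2.
Step 7. [col 3: U + V ≡ G (mod 10)] column 3: given V=7, carry-in 0, and digits 1,2,3,6,7,9 already taken and all letters distinct, U+V≡G (mod 10) forces G=5. So G=5.
Step 8. [col 3: U + V ≡ G (mod 10)] from column 3 (V=7, G=5, carry-in 0, digits 1,2,3,5,6,7,9 already taken and all letters distinct): U must equal 8 ⇒ U=8.

Answer: D=2, G=5, H=1, M=3, O=9, S=6, U=8, V=7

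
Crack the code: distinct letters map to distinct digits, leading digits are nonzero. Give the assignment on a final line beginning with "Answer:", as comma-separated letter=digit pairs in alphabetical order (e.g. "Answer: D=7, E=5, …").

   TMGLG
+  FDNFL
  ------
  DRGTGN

Step 1. [col 1: G + L ≡ N (mod 10)] G=4 is one option consistent with column 1 (G + L ≡ N (mod 10), carry-in 0) — take it. So G=4.
Step 2. [col 1: G + L ≡ N (mod 10)] column 1 (G + L ≡ N (mod 10), carry-in 0) doesn't pin L yet; pick L=6 and continue. So L=6.
Step 3. [D] the sum has 6 digits but both addends have 5; that extra leading digit D is the final carry, namely 1, so D=1.
Step 4. [col 1: G + L ≡ N (mod 10)] column 1: given G=4, L=6, carry-in 0, and digits 1,4,6 already taken and all letters distinct, G+L≡N (mod 10) forces N=0. So N=0.
Step 5. [col 2: L + F ≡ G (mod 10)] from column 2 (L=6, G=4, carry-in 1, digits 0,1,4,6 already taken and all letters distinct): F must equal 7, so F=7.
Step 6. [col 3: G + N ≡ T (mod 10)] in column 3 we have G+N≡T with carry-in 1; given G=4, N=0 and digits 0,1,4,6,7 already taken and all letters distinct, that pins T to 5. So T=5.
Step 7. [col 4: M + D ≡ G (mod 10)] column 4 reads M+D+carry(0)=G with D=1, G=4; with digits 0,1,4,5,6,7 already taken and all letters distinct, the only value for M is 3. So M=3.
Step 8. [col 5: T + F ≡ R (mod 10)] column 5: given T=5, F=7, carry-in 0, and digits 0,1,3,4,5,6,7 already taken and all letters distinct, T+F≡R (mod 10) forces R=2. So R=2.

Answer: D=1, F=7, G=4, L=6, M=3, N=0, R=2, T=5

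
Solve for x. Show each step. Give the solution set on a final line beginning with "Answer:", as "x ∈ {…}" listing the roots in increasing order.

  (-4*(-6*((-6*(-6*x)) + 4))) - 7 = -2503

Step 1. [(-4*(-6*((-6*(-6*x)) + 4))) - 7 = -2503] 7 comes off first (add 7). So sub: -4*(-6*((-6*(-6*x)) + 4)) = -2496.
Step 2. [-4*(-6*((-6*(-6*x)) + 4)) = -2496] leading coefficient -4: divide by -4. So div: -6*((-6*(-6*x)) + 4) = 624.
Step 3. [-6*((-6*(-6*x)) + 4) = 624] divide by the outer -6, so div: (-6*(-6*x)) + 4 = -104.
Step 4. [(-6*(-6*x)) + 4 = -104] peel the +4: subtract 4 from each side, so sub: -6*(-6*x) = -108.
Step 5. [-6*(-6*x) = -108] -6 out front; divide by -6. So div: -6*x = 18.
Step 6. [-6*x = 18] leading coefficient -6: divide by -6 ⇒ div: x = -3.

Answer: x ∈ {-3}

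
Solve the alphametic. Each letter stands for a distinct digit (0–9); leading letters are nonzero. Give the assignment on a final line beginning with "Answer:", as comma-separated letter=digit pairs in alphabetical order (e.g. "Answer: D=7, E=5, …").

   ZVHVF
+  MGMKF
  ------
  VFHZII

Step 1. [col 1: F + F ≡ I (mod 10)] several values work for I in column 1 (F + F ≡ I (mod 10), carry-in 0); try I=4 ⇒ I=4.
Step 2. [V] V is the leading digit of a 6-digit sum of two 5-digit numbers; the final carry is exactly 1, so V=1.
Step 3. [col 1: F + F ≡ I (mod 10)] column 1 (F + F ≡ I (mod 10), carry-in 0) doesn't pin F yet; pick F=2 and continue. So F=2.
Step 4. [col 2: V + K ≡ I (mod 10)] column 2: given V=1, I=4, carry-in 0, and digits 1,2,4 already taken and all letters distinct, V+K≡I (mod 10) forces K=3 ⇒ K=3.
Step 5. [col 3: H + M ≡ Z (mod 10)] several values work for Z in column 3 (H + M ≡ Z (mod 10), carry-in 0); try Z=5, so Z=5.
Step 6. [col 3: H + M ≡ Z (mod 10)] several values work for M in column 3 (H + M ≡ Z (mod 10), carry-in 0); try M=7 ⇒ M=7.
Step 7. [col 3: H + M ≡ Z (mod 10)] column 3 reads H+M+carry(0)=Z with M=7, Z=5; with digits 1,2,3,4,5,7 already taken and all letters distinct, the only value for H is 8 ⇒ H=8.
Step 8. [col 4: V + G ≡ H (mod 10)] column 4 reads V+G+carry(1)=H with V=1, H=8; with digits 1,2,3,4,5,7,8 already taken and all letters distinct, the only value for G is 6, so G=6.

Answer: F=2, G=6, H=8, I=4, K=3, M=7, V=1, Z=5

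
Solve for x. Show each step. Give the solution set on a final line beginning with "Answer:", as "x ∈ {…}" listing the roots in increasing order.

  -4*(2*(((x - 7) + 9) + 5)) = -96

Step 1. [-4*(2*(((x - 7) + 9) + 5)) = -96] -4 out front; divide by -4. So div: 2*(((x - 7) + 9) + 5) = 24.
Step 2. [2*(((x - 7) + 9) + 5) = 24] 2·(inner) — divide through by 2 ⇒ div: ((x - 7) + 9) + 5 = 12.
Step 3. [((x - 7) + 9) + 5 = 12] subtract 5: x sits inside (… + 5), so sub: (x - 7) + 9 = 7.
Step 4. [(x - 7) + 9 = 7] peel the +9: subtract 9 from each side. So sub: x - 7 = -2.
Step 5. [x - 7 = -2] peel the -7: add 7 from each side, so sub: x = 5.

Answer: x ∈ {5}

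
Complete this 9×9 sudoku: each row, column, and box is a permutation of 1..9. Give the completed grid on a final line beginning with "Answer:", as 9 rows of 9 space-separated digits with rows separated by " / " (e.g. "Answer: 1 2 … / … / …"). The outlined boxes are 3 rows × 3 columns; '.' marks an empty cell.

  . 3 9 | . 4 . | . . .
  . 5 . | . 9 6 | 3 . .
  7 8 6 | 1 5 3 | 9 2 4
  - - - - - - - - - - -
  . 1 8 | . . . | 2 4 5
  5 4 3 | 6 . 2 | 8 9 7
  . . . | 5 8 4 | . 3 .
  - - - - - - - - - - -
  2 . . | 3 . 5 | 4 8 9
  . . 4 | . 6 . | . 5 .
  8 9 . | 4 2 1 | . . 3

Step 1. [r8c2∈{7}] r8c2's peers cover all but 7. So r8c2=7.
Step 2. [r1c1∈{1}] nothing but 1 survives at r1c1, so r1c1=1.
Step 3. [r4c1∈{6,9}] 6 has one home in row 4: r4c1, so r4c1=6.
Step 4. [r1c4∈{2,7,8}] r1c4 is the only open cell in row 1 admitting 2. So r1c4=2.
Step 5. [r8c7∈{1}] nothing but 1 survives at r8c7. So r8c7=1.
Step 6. [r6c7∈{6}] nothing but 6 survives at r6c7, so r6c7=6.
Step 7. [r9c8∈{6,7}] 6 has one home in row 9: r9c8 ⇒ r9c8=6.
Step 8. [r1c8∈{7}] nothing but 7 survives at r1c8 ⇒ r1c8=7.
Step 9. [r1c6∈{8}] r1c6 has the single candidate 8 ⇒ r1c6=8.
Step 10. [r4c6∈{7,9}] 7 has one home in col 6: r4c6, so r4c6=7.
Step 11. [r6c2∈{2}] r6c2's peers cover all but 2. So r6c2=2.
Step 12. [r2c9∈{1,8}] across row 2, 8 lands solely at r2c9 ⇒ r2c9=8.
Step 13. [r8c4∈{8,9}] across row 8, 8 lands solely at r8c4, so r8c4=8.
Step 14. [r4c4∈{9}] r4c4 has the single candidate 9. So r4c4=9.
Step 15. [r8c1∈{3}] only 3 remains possible at r8c1 ⇒ r8c1=3.
Step 16. [r7c2∈{6}] r7c2 is down to just 6. So r7c2=6.
Step 17. [r2c1∈{4}] r2c1's peers cover all but 4 ⇒ r2c1=4.
Step 18. [r6c3∈{7}] only 7 remains possible at r6c3 ⇒ r6c3=7.
Step 19. [r6c9∈{1}] r6c9's peers cover all but 1, so r6c9=1.
Step 20. [r2c4∈{7}] r2c4 has the single candidate 7, so r2c4=7.
Step 21. [r9c7∈{7}] r9c7's peers cover all but 7. So r9c7=7.
Step 22. [r7c5∈{7}] r7c5 is down to just 7, so r7c5=7.
Step 23. [r6c1∈{9}] nothing but 9 survives at r6c1. So r6c1=9.
Step 24. [r2c8∈{1}] only 1 remains possible at r2c8 ⇒ r2c8=1.
Step 25. [r4c5∈{3}] only 3 remains possible at r4c5, so r4c5=3.
Step 26. [r1c9∈{6}] r1c9 is down to just 6 ⇒ r1c9=6.
Step 27. [r2c3∈{2}] only 2 remains possible at r2c3, so r2c3=2.
Step 28. [r7c3∈{1}] only 1 remains possible at r7c3 ⇒ r7c3=1.
Step 29. [r8c6∈{9}] nothing but 9 survives at r8c6 ⇒ r8c6=9.
Step 30. [r9c3∈{5}] r9c3 has the single candidate 5 ⇒ r9c3=5.
Step 31. [r8c9∈{2}] r8c9 is down to just 2. So r8c9=2.
Step 32. [r5c5∈{1}] nothing but 1 survives at r5c5 ⇒ r5c5=1.
Step 33. [r1c7∈{5}] nothing but 5 survives at r1c7, so r1c7=5.

Answer: 1 3 9 2 4 8 5 7 6 / 4 5 2 7 9 6 3 1 8 / 7 8 6 1 5 3 9 2 4 / 6 1 8 9 3 7 2 4 5 / 5 4 3 6 1 2 8 9 7 / 9 2 7 5 8 4 6 3 1 / 2 6 1 3 7 5 4 8 9 / 3 7 4 8 6 9 1 5 2 / 8 9 5 4 2 1 7 6 3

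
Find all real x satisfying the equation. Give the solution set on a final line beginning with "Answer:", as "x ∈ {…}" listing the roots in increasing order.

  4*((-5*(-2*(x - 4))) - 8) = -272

Step 1. [4*((-5*(-2*(x - 4))) - 8) = -272] 4 out front; divide by 4 ⇒ div: (-5*(-2*(x - 4))) - 8 = -68.
Step 2. [(-5*(-2*(x - 4))) - 8 = -68] add 8: x sits inside (… - 8) ⇒ sub: -5*(-2*(x - 4)) = -60.
Step 3. [-5*(-2*(x - 4)) = -60] -5 out front; divide by -5. So div: -2*(x - 4) = 12.
Step 4. [-2*(x - 4) = 12] -2·(inner) — divide through by -2, so div: x - 4 = -6.
Step 5. [x - 4 = -6] -4 is outermost — add 4 both sides, so sub: x = -2.

Answer: x ∈ {-2}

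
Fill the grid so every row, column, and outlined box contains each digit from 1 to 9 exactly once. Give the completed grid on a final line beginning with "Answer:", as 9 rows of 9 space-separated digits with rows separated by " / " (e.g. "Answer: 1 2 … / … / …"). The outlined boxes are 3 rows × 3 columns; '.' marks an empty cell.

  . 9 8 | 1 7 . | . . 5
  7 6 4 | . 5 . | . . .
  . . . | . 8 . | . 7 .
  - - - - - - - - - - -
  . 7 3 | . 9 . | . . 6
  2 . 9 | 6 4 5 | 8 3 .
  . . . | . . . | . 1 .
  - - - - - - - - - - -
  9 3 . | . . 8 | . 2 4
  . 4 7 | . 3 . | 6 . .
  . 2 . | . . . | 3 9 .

Step 1. [r6c5∈{2}] r6c5 has the single candidate 2, so r6c5=2.
Step 2. [r3c3∈{1,2,5}] col 3 places 2 nowhere but r3c3. So r3c3=2.
Step 3. [r2c9∈{1,2,3,8,9}] 2 has one home in col 9: r2c9, so r2c9=2.
Step 4. [r3c9∈{1,3,9}] across col 9, 3 lands solely at r3c9, so r3c9=3.
Step 5. [r1c7∈{4}] only 4 remains possible at r1c7. So r1c7=4.
Step 6. [r3c6∈{4,6,9}] 6 has one home in row 3: r3c6, so r3c6=6.
Step 7. [r6c2∈{5,8}] in col 2, 8 fits only at r6c2, so r6c2=8.
Step 8. [r4c6∈{1}] nothing but 1 survives at r4c6. So r4c6=1.
Step 9. [r2c7∈{1,9}] in row 2, 1 fits only at r2c7, so r2c7=1.
Step 10. [r8c4∈{2,5,9}] across col 4, 2 lands solely at r8c4. So r8c4=2.
Step 11. [r5c9∈{7}] r5c9 has the single candidate 7 ⇒ r5c9=7.
Step 12. [r6c1∈{4,5,6}] in row 6, 4 fits only at r6c1 ⇒ r6c1=4.
Step 13. [r4c1∈{5}] r4c1 has the single candidate 5, so r4c1=5.
Step 14. [r9c1∈{1,6,8}] 6 has one home in col 1: r9c1, so r9c1=6.
Step 15. [r9c5∈{1}] r9c5's peers cover all but 1. So r9c5=1.
Step 16. [r8c1∈{1,8}] across col 1, 8 lands solely at r8c1. So r8c1=8.
Step 17. [r9c6∈{4,7}] across col 6, 4 lands solely at r9c6, so r9c6=4.
Step 18. [r9c4∈{5,7}] in row 9, 7 fits only at r9c4 ⇒ r9c4=7.
Step 19. [r6c4∈{3}] r6c4's peers cover all but 3 ⇒ r6c4=3.
Step 20. [r3c7∈{9}] r3c7's peers cover all but 9. So r3c7=9.
Step 21. [r7c4∈{5}] r7c4 has the single candidate 5. So r7c4=5.
Step 22. [r2c6∈{3,9}] in row 2, 3 fits only at r2c6, so r2c6=3.
Step 23. [r3c2∈{1,5}] 5 has one home in row 3: r3c2, so r3c2=5.
Step 24. [r2c8∈{8}] r2c8 has the single candidate 8 ⇒ r2c8=8.
Step 25. [r4c4∈{8}] r4c4 has the single candidate 8, so r4c4=8.
Step 26. [r8c8∈{5}] r8c8's peers cover all but 5 ⇒ r8c8=5.
Step 27. [r5c2∈{1}] nothing but 1 survives at r5c2 ⇒ r5c2=1.
Step 28. [r8c9∈{1}] only 1 remains possible at r8c9. So r8c9=1.
Step 29. [r7c5∈{6}] r7c5 has the single candidate 6 ⇒ r7c5=6.
Step 30. [r1c8∈{6}] r1c8's peers cover all but 6. So r1c8=6.
Step 31. [r6c7∈{5}] r6c7 has the single candidate 5, so r6c7=5.
Step 32. [r7c7∈{7}] nothing but 7 survives at r7c7. So r7c7=7.
Step 33. [r7c3∈{1}] nothing but 1 survives at r7c3. So r7c3=1.
Step 34. [r6c6∈{7}] r6c6 has the single candidate 7. So r6c6=7.
Step 35. [r4c8∈{4}] r4c8's peers cover all but 4 ⇒ r4c8=4.
Step 36. [r8c6∈{9}] nothing but 9 survives at r8c6, so r8c6=9.
Step 37. [r9c3∈{5}] r9c3's peers cover all but 5. So r9c3=5.
Step 38. [r1c6∈{2}] r1c6's peers cover all but 2 ⇒ r1c6=2.
Step 39. [r6c9∈{9}] r6c9 is down to just 9, so r6c9=9.
Step 40. [r3c4∈{4}] r3c4 is down to just 4 ⇒ r3c4=4.
Step 41. [r3c1∈{1}] r3c1's peers cover all but 1 ⇒ r3c1=1.
Step 42. [r6c3∈{6}] r6c3 is down to just 6. So r6c3=6.
Step 43. [r2c4∈{9}] only 9 remains possible at r2c4. So r2c4=9.
Step 44. [r1c1∈{3}] only 3 remains possible at r1c1 ⇒ r1c1=3.
Step 45. [r9c9∈{8}] r9c9 is down to just 8, so r9c9=8.
Step 46. [r4c7∈{2}] r4c7's peers cover all but 2 ⇒ r4c7=2.

Answer: 3 9 8 1 7 2 4 6 5 / 7 6 4 9 5 3 1 8 2 / 1 5 2 4 8 6 9 7 3 / 5 7 3 8 9 1 2 4 6 / 2 1 9 6 4 5 8 3 7 / 4 8 6 3 2 7 5 1 9 / 9 3 1 5 6 8 7 2 4 / 8 4 7 2 3 9 6 5 1 / 6 2 5 7 1 4 3 9 8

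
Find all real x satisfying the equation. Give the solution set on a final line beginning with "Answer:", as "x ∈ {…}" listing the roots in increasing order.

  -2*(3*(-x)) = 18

Step 1. [-2*(3*(-x)) = 18] LHS = -2·(…); ÷-2 both sides ⇒ div: 3*(-x) = -9.
Step 2. [3*(-x) = -9] LHS = 3·(…); ÷3 both sides. So div: -x = -3.
Step 3. [-x = -3] leading − — multiply by −1. So neg: x = 3.

Answer: x ∈ {3}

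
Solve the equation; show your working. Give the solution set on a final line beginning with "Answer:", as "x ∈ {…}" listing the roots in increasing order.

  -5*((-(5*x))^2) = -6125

Step 1. [-5*((-(5*x))^2) = -6125] divide by the outer -5 ⇒ div: (-(5*x))^2 = 1225.
Step 2. [(-(5*x))^2 = 1225] √ both sides: 1225 ≥ 0 gives two branches, so sqrt: -(5*x) = 35 or -35.
Step 3. [-(5*x) = 35 or -35] leading − — multiply by −1, so neg: 5*x = -35 or 35.
Step 4. [5*x = -35 or 35] LHS = 5·(…); ÷5 both sides. So div: x = -7 or 7.

Answer: x ∈ {-7, 7}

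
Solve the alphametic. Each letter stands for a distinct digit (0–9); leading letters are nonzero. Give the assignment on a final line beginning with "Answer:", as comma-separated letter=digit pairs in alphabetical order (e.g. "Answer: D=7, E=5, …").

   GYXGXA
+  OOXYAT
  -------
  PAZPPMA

Step 1. [P] the sum has 7 digits but both addends have 6; that extra leading digit P is the final carry, namely 1 ⇒ P=1.
Step 2. [col 1: A + T ≡ A (mod 10)] from column 1 (nothing yet, carry-in 0, digits 1 already taken and all letters distinct): T must equal 0 ⇒ T=0.
Step 3. [col 1: A + T ≡ A (mod 10)] no forcing yet in column 1 (carry-in 0); A=3 is free and consistent — try it. So A=3.
Step 4. [col 2: X + A ≡ M (mod 10)] X=5 is one option consistent with column 2 (X + A ≡ M (mod 10), carry-in 0) — take it ⇒ X=5.
Step 5. [col 2: X + A ≡ M (mod 10)] from column 2 (X=5, A=3, carry-in 0, digits 0,1,3,5 already taken and all letters distinct): M must equal 8 ⇒ M=8.
Step 6. [col 3: G + Y ≡ P (mod 10)] G=9 is one option consistent with column 3 (G + Y ≡ P (mod 10), carry-in 0) — take it, so G=9.
Step 7. [col 3: G + Y ≡ P (mod 10)] from column 3 (G=9, P=1, carry-in 0, digits 0,1,3,5,8,9 already taken and all letters distinct): Y must equal 2. So Y=2.
Step 8. [col 5: Y + O ≡ Z (mod 10)] column 5 reads Y+O+carry(1)=Z with Y=2; with digits 0,1,2,3,5,8,9 already taken and all letters distinct, the only value for O is 4, so O=4.
Step 9. [col 5: Y + O ≡ Z (mod 10)] column 5: given Y=2, O=4, carry-in 1, and digits 0,1,2,3,4,5,8,9 already taken and all letters distinct, Y+O≡Z (mod 10) forces Z=7, so Z=7.

Answer: A=3, G=9, M=8, O=4, P=1, T=0, X=5, Y=2, Z=7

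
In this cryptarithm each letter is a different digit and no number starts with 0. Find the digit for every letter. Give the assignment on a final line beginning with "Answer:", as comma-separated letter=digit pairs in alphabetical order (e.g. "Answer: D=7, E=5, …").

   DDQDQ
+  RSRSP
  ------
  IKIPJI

Step 1. [col 1: Q + P ≡ I (mod 10)] several values work for Q in column 1 (Q + P ≡ I (mod 10), carry-in 0); try Q=3, so Q=3.
Step 2. [col 1: Q + P ≡ I (mod 10)] P=8 is one option consistent with column 1 (Q + P ≡ I (mod 10), carry-in 0) — take it ⇒ P=8.
Step 3. [col 1: Q + P ≡ I (mod 10)] from column 1 (Q=3, P=8, carry-in 0, digits 3,8 already taken and all letters distinct): I must equal 1. So I=1.
Step 4. [col 2: D + S ≡ J (mod 10)] several values work for D in column 2 (D + S ≡ J (mod 10), carry-in 1); try D=5, so D=5.
Step 5. [col 2: D + S ≡ J (mod 10)] no forcing yet in column 2 (carry-in 1); J=2 is free and consistent — try it ⇒ J=2.
Step 6. [col 2: D + S ≡ J (mod 10)] in column 2 we have D+S≡J with carry-in 1; given D=5, J=2 and digits 1,2,3,5,8 already taken and all letters distinct, that pins S to 6, so S=6.
Step 7. [col 3: Q + R ≡ P (mod 10)] column 3: given Q=3, P=8, carry-in 1, and digits 1,2,3,5,6,8 already taken and all letters distinct, Q+R≡P (mod 10) forces R=4. So R=4.
Step 8. [col 5: D + R ≡ K (mod 10)] in column 5 we have D+R≡K with carry-in 1; given D=5, R=4 and digits 1,2,3,4,5,6,8 already taken and all letters distinct, that pins K to 0 ⇒ K=0.

Answer: D=5, I=1, J=2, K=0, P=8, Q=3, R=4, S=6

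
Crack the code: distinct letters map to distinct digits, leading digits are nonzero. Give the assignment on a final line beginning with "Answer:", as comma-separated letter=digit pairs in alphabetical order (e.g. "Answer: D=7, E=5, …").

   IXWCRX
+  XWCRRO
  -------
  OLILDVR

Step 1. [col 1: X + O ≡ R (mod 10)] several values work for R in column 1 (X + O ≡ R (mod 10), carry-in 0); try R=4. So R=4.
Step 2. [col 1: X + O ≡ R (mod 10)] several values work for X in column 1 (X + O ≡ R (mod 10), carry-in 0); try X=3. So X=3.
Step 3. [col 1: X + O ≡ R (mod 10)] from column 1 (X=3, R=4, carry-in 0, digits 3,4 already taken and all letters distinct): O must equal 1. So O=1.
Step 4. [col 2: R + R ≡ V (mod 10)] column 2 reads R+R+carry(0)=V with R=4; with digits 1,3,4 already taken and all letters distinct, the only value for V is 8 ⇒ V=8.
Step 5. [col 3: C + R ≡ D (mod 10)] several values work for C in column 3 (C + R ≡ D (mod 10), carry-in 0); try C=6. So C=6.
Step 6. [col 3: C + R ≡ D (mod 10)] in column 3 we have C+R≡D with carry-in 0; given C=6, R=4 and digits 1,3,4,6,8 already taken and all letters distinct, that pins D to 0, so D=0.
Step 7. [col 4: W + C ≡ L (mod 10)] L=2 is one option consistent with column 4 (W + C ≡ L (mod 10), carry-in 1) — take it. So L=2.
Step 8. [col 4: W + C ≡ L (mod 10)] column 4 reads W+C+carry(1)=L with C=6, L=2; with digits 0,1,2,3,4,6,8 already taken and all letters distinct, the only value for W is 5, so W=5.
Step 9. [col 5: X + W ≡ I (mod 10)] in column 5 we have X+W≡I with carry-in 1; given X=3, W=5 and digits 0,1,2,3,4,5,6,8 already taken and all letters distinct, that pins I to 9 ⇒ I=9.

Answer: C=6, D=0, I=9, L=2, O=1, R=4, V=8, W=5, X=3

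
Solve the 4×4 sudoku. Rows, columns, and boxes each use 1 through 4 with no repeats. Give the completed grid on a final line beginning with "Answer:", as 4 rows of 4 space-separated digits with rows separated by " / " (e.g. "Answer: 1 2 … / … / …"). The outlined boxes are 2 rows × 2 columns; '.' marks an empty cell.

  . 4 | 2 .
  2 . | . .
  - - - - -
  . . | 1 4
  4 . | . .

Step 1. [r4c3∈{3}] r4c3's peers cover all but 3 ⇒ r4c3=3.
Step 2. [r1c1∈{1,3}] in col 1, 1 fits only at r1c1 ⇒ r1c1=1.
Step 3. [r3c2∈{2,3}] across row 3, 2 lands solely at r3c2 ⇒ r3c2=2.
Step 4. [r2c2∈{3}] r2c2's peers cover all but 3. So r2c2=3.
Step 5. [r4c4∈{2}] r4c4 has the single candidate 2, so r4c4=2.
Step 6. [r2c4∈{1}] only 1 remains possible at r2c4, so r2c4=1.
Step 7. [r1c4∈{3}] r1c4 has the single candidate 3 ⇒ r1c4=3.
Step 8. [r3c1∈{3}] r3c1's peers cover all but 3, so r3c1=3.
Step 9. [r2c3∈{4}] r2c3 is down to just 4. So r2c3=4.
Step 10. [r4c2∈{1}] r4c2's peers cover all but 1. So r4c2=1.

Answer: 1 4 2 3 / 2 3 4 1 / 3 2 1 4 / 4 1 3 2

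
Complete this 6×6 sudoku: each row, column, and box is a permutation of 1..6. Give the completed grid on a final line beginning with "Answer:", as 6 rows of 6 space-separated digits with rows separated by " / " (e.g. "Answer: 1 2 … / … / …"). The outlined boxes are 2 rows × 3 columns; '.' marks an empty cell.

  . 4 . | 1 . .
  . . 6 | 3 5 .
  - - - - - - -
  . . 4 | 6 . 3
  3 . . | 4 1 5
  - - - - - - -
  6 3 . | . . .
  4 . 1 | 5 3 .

Step 1. [r6c2∈{2}] r6c2 is down to just 2 ⇒ r6c2=2.
Step 2. [r3c5∈{2}] nothing but 2 survives at r3c5 ⇒ r3c5=2.
Step 3. [r3c2∈{1,5}] in col 2, 5 fits only at r3c2 ⇒ r3c2=5.
Step 4. [r2c6∈{2,4}] in row 2, 4 fits only at r2c6. So r2c6=4.
Step 5. [r1c6∈{2,6}] r1c6 is the only open cell in box 2 admitting 2 ⇒ r1c6=2.
Step 6. [r2c2∈{1}] r2c2 has the single candidate 1 ⇒ r2c2=1.
Step 7. [r1c1∈{5}] r1c1 is down to just 5, so r1c1=5.
Step 8. [r5c6∈{1}] nothing but 1 survives at r5c6, so r5c6=1.
Step 9. [r6c6∈{6}] only 6 remains possible at r6c6. So r6c6=6.
Step 10. [r4c2∈{6}] nothing but 6 survives at r4c2 ⇒ r4c2=6.
Step 11. [r1c5∈{6}] r1c5 has the single candidate 6, so r1c5=6.
Step 12. [r3c1∈{1}] nothing but 1 survives at r3c1, so r3c1=1.
Step 13. [r5c5∈{4}] r5c5 has the single candidate 4 ⇒ r5c5=4.
Step 14. [r5c3∈{5}] r5c3 has the single candidate 5. So r5c3=5.
Step 15. [r5c4∈{2}] nothing but 2 survives at r5c4, so r5c4=2.
Step 16. [r2c1∈{2}] nothing but 2 survives at r2c1, so r2c1=2.
Step 17. [r4c3∈{2}] r4c3's peers cover all but 2 ⇒ r4c3=2.
Step 18. [r1c3∈{3}] nothing but 3 survives at r1c3 ⇒ r1c3=3.

Answer: 5 4 3 1 6 2 / 2 1 6 3 5 4 / 1 5 4 6 2 3 / 3 6 2 4 1 5 / 6 3 5 2 4 1 / 4 2 1 5 3 6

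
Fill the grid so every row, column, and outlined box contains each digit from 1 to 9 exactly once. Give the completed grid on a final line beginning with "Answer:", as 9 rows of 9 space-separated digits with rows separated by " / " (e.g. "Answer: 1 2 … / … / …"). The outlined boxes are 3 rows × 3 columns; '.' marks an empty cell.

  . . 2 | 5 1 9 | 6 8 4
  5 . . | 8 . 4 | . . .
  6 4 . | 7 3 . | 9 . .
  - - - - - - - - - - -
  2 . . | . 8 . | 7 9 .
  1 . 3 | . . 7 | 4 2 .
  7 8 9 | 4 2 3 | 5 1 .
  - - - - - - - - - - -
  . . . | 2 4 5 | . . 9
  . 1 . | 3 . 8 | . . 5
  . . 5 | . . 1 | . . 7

Step 1. [r4c6∈{6}] nothing but 6 survives at r4c6, so r4c6=6.
Step 2. [r9c4∈{6,9}] in col 4, 6 fits only at r9c4, so r9c4=6.
Step 3. [r1c2∈{3,7}] across row 1, 7 lands solely at r1c2, so r1c2=7.
Step 4. [r9c5∈{9}] only 9 remains possible at r9c5. So r9c5=9.
Step 5. [r5c2∈{5,6}] in box 4, 6 fits only at r5c2. So r5c2=6.
Step 6. [r7c2∈{3}] nothing but 3 survives at r7c2, so r7c2=3.
Step 7. [r7c1∈{8}] only 8 remains possible at r7c1. So r7c1=8.
Step 8. [r2c3∈{1}] nothing but 1 survives at r2c3. So r2c3=1.
Step 9. [r9c1∈{4}] r9c1 is down to just 4. So r9c1=4.
Step 10. [r7c8∈{6}] r7c8's peers cover all but 6 ⇒ r7c8=6.
Step 11. [r8c7∈{2}] r8c7 has the single candidate 2 ⇒ r8c7=2.
Step 12. [r2c7∈{3}] nothing but 3 survives at r2c7, so r2c7=3.
Step 13. [r7c3∈{7}] r7c3 has the single candidate 7 ⇒ r7c3=7.
Step 14. [r3c9∈{1,2}] in row 3, 1 fits only at r3c9 ⇒ r3c9=1.
Step 15. [r9c7∈{8}] r9c7 has the single candidate 8 ⇒ r9c7=8.
Step 16. [r2c8∈{7}] r2c8 has the single candidate 7 ⇒ r2c8=7.
Step 17. [r3c8∈{5}] r3c8 is down to just 5. So r3c8=5.
Step 18. [r9c8∈{3}] nothing but 3 survives at r9c8, so r9c8=3.
Step 19. [r5c9∈{8}] nothing but 8 survives at r5c9. So r5c9=8.
Step 20. [r4c9∈{3}] only 3 remains possible at r4c9, so r4c9=3.
Step 21. [r1c1∈{3}] nothing but 3 survives at r1c1. So r1c1=3.
Step 22. [r2c5∈{6}] only 6 remains possible at r2c5. So r2c5=6.
Step 23. [r3c6∈{2}] r3c6's peers cover all but 2, so r3c6=2.
Step 24. [r9c2∈{2}] only 2 remains possible at r9c2. So r9c2=2.
Step 25. [r5c4∈{9}] only 9 remains possible at r5c4. So r5c4=9.
Step 26. [r8c5∈{7}] r8c5's peers cover all but 7, so r8c5=7.
Step 27. [r4c4∈{1}] r4c4's peers cover all but 1 ⇒ r4c4=1.
Step 28. [r5c5∈{5}] only 5 remains possible at r5c5. So r5c5=5.
Step 29. [r4c3∈{4}] only 4 remains possible at r4c3, so r4c3=4.
Step 30. [r8c8∈{4}] r8c8 is down to just 4 ⇒ r8c8=4.
Step 31. [r7c7∈{1}] nothing but 1 survives at r7c7, so r7c7=1.
Step 32. [r8c3∈{6}] nothing but 6 survives at r8c3. So r8c3=6.
Step 33. [r2c2∈{9}] only 9 remains possible at r2c2, so r2c2=9.
Step 34. [r2c9∈{2}] nothing but 2 survives at r2c9 ⇒ r2c9=2.
Step 35. [r6c9∈{6}] r6c9 has the single candidate 6. So r6c9=6.
Step 36. [r8c1∈{9}] nothing but 9 survives at r8c1 ⇒ r8c1=9.
Step 37. [r4c2∈{5}] r4c2 has the single candidate 5, so r4c2=5.
Step 38. [r3c3∈{8}] r3c3 is down to just 8, so r3c3=8.

Answer: 3 7 2 5 1 9 6 8 4 / 5 9 1 8 6 4 3 7 2 / 6 4 8 7 3 2 9 5 1 / 2 5 4 1 8 6 7 9 3 / 1 6 3 9 5 7 4 2 8 / 7 8 9 4 2 3 5 1 6 / 8 3 7 2 4 5 1 6 9 / 9 1 6 3 7 8 2 4 5 / 4 2 5 6 9 1 8 3 7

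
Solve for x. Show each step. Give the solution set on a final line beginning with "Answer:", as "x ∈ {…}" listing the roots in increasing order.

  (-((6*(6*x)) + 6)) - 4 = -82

Step 1. [(-((6*(6*x)) + 6)) - 4 = -82] the outer -4 inverts by adding 4. So sub: -((6*(6*x)) + 6) = -78.
Step 2. [-((6*(6*x)) + 6) = -78] leading − — multiply by −1. So neg: (6*(6*x)) + 6 = 78.
Step 3. [(6*(6*x)) + 6 = 78] subtract 6: x sits inside (… + 6), so sub: 6*(6*x) = 72.
Step 4. [6*(6*x) = 72] LHS = 6·(…); ÷6 both sides, so div: 6*x = 12.
Step 5. [6*x = 12] leading coefficient 6: divide by 6 ⇒ div: x = 2.

Answer: x ∈ {2}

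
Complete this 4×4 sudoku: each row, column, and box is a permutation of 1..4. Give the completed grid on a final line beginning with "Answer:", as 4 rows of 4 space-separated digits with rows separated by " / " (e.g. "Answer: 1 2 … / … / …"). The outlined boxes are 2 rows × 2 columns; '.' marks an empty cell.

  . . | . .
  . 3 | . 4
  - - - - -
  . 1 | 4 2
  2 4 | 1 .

Step 1. [r1c3∈{2,3}] 3 has one home in col 3: r1c3 ⇒ r1c3=3.
Step 2. [r1c4∈{1}] r1c4 is down to just 1 ⇒ r1c4=1.
Step 3. [r1c2∈{2}] only 2 remains possible at r1c2 ⇒ r1c2=2.
Step 4. [r1c1∈{4}] r1c1 has the single candidate 4, so r1c1=4.
Step 5. [r3c1∈{3}] r3c1 has the single candidate 3, so r3c1=3.
Step 6. [r2c1∈{1}] only 1 remains possible at r2c1 ⇒ r2c1=1.
Step 7. [r4c4∈{3}] r4c4's peers cover all but 3. So r4c4=3.
Step 8. [r2c3∈{2}] nothing but 2 survives at r2c3 ⇒ r2c3=2.

Answer: 4 2 3 1 / 1 3 2 4 / 3 1 4 2 / 2 4 1 3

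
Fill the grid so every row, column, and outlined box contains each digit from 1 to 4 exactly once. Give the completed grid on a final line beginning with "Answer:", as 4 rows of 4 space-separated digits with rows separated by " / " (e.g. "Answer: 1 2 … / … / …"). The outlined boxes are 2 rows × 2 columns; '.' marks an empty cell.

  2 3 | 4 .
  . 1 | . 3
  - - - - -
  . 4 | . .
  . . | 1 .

Step 1. [r3c4∈{2}] r3c4 is down to just 2, so r3c4=2.
Step 2. [r3c1∈{1,3}] across row 3, 1 lands solely at r3c1, so r3c1=1.
Step 3. [r2c3∈{2}] r2c3 has the single candidate 2. So r2c3=2.
Step 4. [r2c1∈{4}] nothing but 4 survives at r2c1, so r2c1=4.
Step 5. [r4c2∈{2}] r4c2's peers cover all but 2 ⇒ r4c2=2.
Step 6. [r4c4∈{4}] nothing but 4 survives at r4c4 ⇒ r4c4=4.
Step 7. [r1c4∈{1}] only 1 remains possible at r1c4, so r1c4=1.
Step 8. [r4c1∈{3}] r4c1 has the single candidate 3, so r4c1=3.
Step 9. [r3c3∈{3}] r3c3 is down to just 3 ⇒ r3c3=3.

Answer: 2 3 4 1 / 4 1 2 3 / 1 4 3 2 / 3 2 1 4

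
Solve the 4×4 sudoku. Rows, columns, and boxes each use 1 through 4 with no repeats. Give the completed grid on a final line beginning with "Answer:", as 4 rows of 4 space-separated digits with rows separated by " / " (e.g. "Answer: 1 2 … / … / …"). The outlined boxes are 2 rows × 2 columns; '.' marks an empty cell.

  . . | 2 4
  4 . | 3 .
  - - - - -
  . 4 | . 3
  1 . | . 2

Step 1. [r1c2∈{1,3}] 1 has one home in row 1: r1c2, so r1c2=1.
Step 2. [r1c1∈{3}] r1c1's peers cover all but 3 ⇒ r1c1=3.
Step 3. [r2c4∈{1}] only 1 remains possible at r2c4, so r2c4=1.
Step 4. [r2c2∈{2}] r2c2 is down to just 2. So r2c2=2.
Step 5. [r4c3∈{4}] only 4 remains possible at r4c3. So r4c3=4.
Step 6. [r3c1∈{2}] r3c1's peers cover all but 2, so r3c1=2.
Step 7. [r3c3∈{1}] r3c3's peers cover all but 1, so r3c3=1.
Step 8. [r4c2∈{3}] only 3 remains possible at r4c2. So r4c2=3.

Answer: 3 1 2 4 / 4 2 3 1 / 2 4 1 3 / 1 3 4 2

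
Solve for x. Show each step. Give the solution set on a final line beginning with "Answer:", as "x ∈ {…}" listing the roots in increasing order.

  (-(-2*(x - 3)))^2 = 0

Step 1. [(-(-2*(x - 3)))^2 = 0] √ both sides: 0 ≥ 0 gives two branches. So sqrt: -(-2*(x - 3)) = 0.
Step 2. [-(-2*(x - 3)) = 0] leading − — multiply by −1 ⇒ neg: -2*(x - 3) = 0.
Step 3. [-2*(x - 3) = 0] LHS = -2·(…); ÷-2 both sides, so div: x - 3 = 0.
Step 4. [x - 3 = 0] -3 is outermost — add 3 both sides, so sub: x = 3.

Answer: x ∈ {3}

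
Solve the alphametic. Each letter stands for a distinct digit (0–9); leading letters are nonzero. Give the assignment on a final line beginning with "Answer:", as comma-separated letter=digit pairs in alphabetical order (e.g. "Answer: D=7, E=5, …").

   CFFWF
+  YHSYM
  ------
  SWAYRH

Step 1. [S] S is the leading digit of a 6-digit sum of two 5-digit numbers; the final carry is exactly 1. So S=1.
Step 2. [col 1: F + M ≡ H (mod 10)] F=4 is one option consistent with column 1 (F + M ≡ H (mod 10), carry-in 0) — take it, so F=4.
Step 3. [col 1: F + M ≡ H (mod 10)] no forcing yet in column 1 (carry-in 0); H=6 is free and consistent — try it, so H=6.
Step 4. [col 1: F + M ≡ H (mod 10)] column 1: given F=4, H=6, carry-in 0, and digits 1,4,6 already taken and all letters distinct, F+M≡H (mod 10) forces M=2, so M=2.
Step 5. [col 2: W + Y ≡ R (mod 10)] several values work for R in column 2 (W + Y ≡ R (mod 10), carry-in 0); try R=8 ⇒ R=8.
Step 6. [col 2: W + Y ≡ R (mod 10)] no forcing yet in column 2 (carry-in 0); W=3 is free and consistent — try it, so W=3.
Step 7. [col 2: W + Y ≡ R (mod 10)] column 2 reads W+Y+carry(0)=R with W=3, R=8; with digits 1,2,3,4,6,8 already taken and all letters distinct, the only value for Y is 5 ⇒ Y=5.
Step 8. [col 4: F + H ≡ A (mod 10)] from column 4 (F=4, H=6, carry-in 0, digits 1,2,3,4,5,6,8 already taken and all letters distinct): A must equal 0 ⇒ A=0.
Step 9. [col 5: C + Y ≡ W (mod 10)] from column 5 (Y=5, W=3, carry-in 1, digits 0,1,2,3,4,5,6,8 already taken and all letters distinct): C must equal 7, so C=7.

Answer: A=0, C=7, F=4, H=6, M=2, R=8, S=1, W=3, Y=5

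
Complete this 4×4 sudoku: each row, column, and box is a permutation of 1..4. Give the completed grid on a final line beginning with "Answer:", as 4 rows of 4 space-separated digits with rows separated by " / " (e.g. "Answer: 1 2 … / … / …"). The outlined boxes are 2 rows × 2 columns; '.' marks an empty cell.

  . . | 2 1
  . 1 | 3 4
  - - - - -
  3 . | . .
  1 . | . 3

Step 1. [r4c3∈{4}] r4c3's peers cover all but 4. So r4c3=4.
Step 2. [r3c2∈{2,4}] r3c2 is the only open cell in row 3 admitting 4 ⇒ r3c2=4.
Step 3. [r3c4∈{2}] r3c4 is down to just 2, so r3c4=2.
Step 4. [r3c3∈{1}] r3c3's peers cover all but 1 ⇒ r3c3=1.
Step 5. [r1c2∈{3}] nothing but 3 survives at r1c2 ⇒ r1c2=3.
Step 6. [r1c1∈{4}] r1c1 has the single candidate 4 ⇒ r1c1=4.
Step 7. [r4c2∈{2}] r4c2's peers cover all but 2. So r4c2=2.
Step 8. [r2c1∈{2}] only 2 remains possible at r2c1. So r2c1=2.

Answer: 4 3 2 1 / 2 1 3 4 / 3 4 1 2 / 1 2 4 3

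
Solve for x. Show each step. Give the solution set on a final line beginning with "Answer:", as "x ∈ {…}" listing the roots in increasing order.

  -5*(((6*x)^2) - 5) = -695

Step 1. [-5*(((6*x)^2) - 5) = -695] -5·(inner) — divide through by -5. So div: ((6*x)^2) - 5 = 139.
Step 2. [((6*x)^2) - 5 = 139] -5 is outermost — add 5 both sides. So sub: (6*x)^2 = 144.
Step 3. [(6*x)^2 = 144] LHS squared, RHS 144 ≥ 0: apply √ (±) ⇒ sqrt: 6*x = 12 or -12.
Step 4. [6*x = 12 or -12] 6 out front; divide by 6, so div: x = 2 or -2.

Answer: x ∈ {-2, 2}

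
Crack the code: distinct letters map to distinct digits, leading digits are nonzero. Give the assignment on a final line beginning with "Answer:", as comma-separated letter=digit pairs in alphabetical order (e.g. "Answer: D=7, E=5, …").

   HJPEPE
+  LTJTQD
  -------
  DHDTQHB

Step 1. [col 1: E + D ≡ B (mod 10)] column 1 (E + D ≡ B (mod 10), carry-in 0) doesn't pin E yet; pick E=2 and continue ⇒ E=2.
Step 2. [col 1: E + D ≡ B (mod 10)] no forcing yet in column 1 (carry-in 0); B=3 is free and consistent — try it. So B=3.
Step 3. [col 1: E + D ≡ B (mod 10)] from column 1 (E=2, B=3, carry-in 0, digits 2,3 already taken and all letters distinct): D must equal 1 ⇒ D=1.
Step 4. [col 2: P + Q ≡ H (mod 10)] several values work for H in column 2 (P + Q ≡ H (mod 10), carry-in 0); try H=5, so H=5.
Step 5. [col 2: P + Q ≡ H (mod 10)] P=8 is one option consistent with column 2 (P + Q ≡ H (mod 10), carry-in 0) — take it. So P=8.
Step 6. [col 2: P + Q ≡ H (mod 10)] in column 2 we have P+Q≡H with carry-in 0; given P=8, H=5 and digits 1,2,3,5,8 already taken and all letters distinct, that pins Q to 7, so Q=7.
Step 7. [col 3: E + T ≡ Q (mod 10)] from column 3 (E=2, Q=7, carry-in 1, digits 1,2,3,5,7,8 already taken and all letters distinct): T must equal 4 ⇒ T=4.
Step 8. [col 4: P + J ≡ T (mod 10)] column 4: given P=8, T=4, carry-in 0, and digits 1,2,3,4,5,7,8 already taken and all letters distinct, P+J≡T (mod 10) forces J=6 ⇒ J=6.
Step 9. [col 6: H + L ≡ H (mod 10)] column 6 reads H+L+carry(1)=H with H=5; with digits 1,2,3,4,5,6,7,8 already taken and all letters distinct, the only value for L is 9, so L=9.

Answer: B=3, D=1, E=2, H=5, J=6, L=9, P=8, Q=7, T=4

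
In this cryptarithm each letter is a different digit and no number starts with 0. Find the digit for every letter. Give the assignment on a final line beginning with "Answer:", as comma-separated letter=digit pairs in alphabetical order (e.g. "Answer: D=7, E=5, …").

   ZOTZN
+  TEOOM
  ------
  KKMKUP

Step 1. [col 1: N + M ≡ P (mod 10)] several values work for P in column 1 (N + M ≡ P (mod 10), carry-in 0); try P=7, so P=7.
Step 2. [K] the sum has 6 digits but both addends have 5; that extra leading digit K is the final carry, namely 1. So K=1.
Step 3. [col 1: N + M ≡ P (mod 10)] no forcing yet in column 1 (carry-in 0); M=8 is free and consistent — try it. So M=8.
Step 4. [col 1: N + M ≡ P (mod 10)] column 1 reads N+M+carry(0)=P with M=8, P=7; with digits 1,7,8 already taken and all letters distinct, the only value for N is 9, so N=9.
Step 5. [col 2: Z + O ≡ U (mod 10)] several values work for U in column 2 (Z + O ≡ U (mod 10), carry-in 1); try U=0. So U=0.
Step 6. [col 2: Z + O ≡ U (mod 10)] no forcing yet in column 2 (carry-in 1); Z=5 is free and consistent — try it. So Z=5.
Step 7. [col 2: Z + O ≡ U (mod 10)] from column 2 (Z=5, U=0, carry-in 1, digits 0,1,5,7,8,9 already taken and all letters distinct): O must equal 4. So O=4.
Step 8. [col 3: T + O ≡ K (mod 10)] in column 3 we have T+O≡K with carry-in 1; given O=4, K=1 and digits 0,1,4,5,7,8,9 already taken and all letters distinct, that pins T to 6, so T=6.
Step 9. [col 4: O + E ≡ M (mod 10)] column 4: given O=4, M=8, carry-in 1, and digits 0,1,4,5,6,7,8,9 already taken and all letters distinct, O+E≡M (mod 10) forces E=3, so E=3.

Answer: E=3, K=1, M=8, N=9, O=4, P=7, T=6, U=0, Z=5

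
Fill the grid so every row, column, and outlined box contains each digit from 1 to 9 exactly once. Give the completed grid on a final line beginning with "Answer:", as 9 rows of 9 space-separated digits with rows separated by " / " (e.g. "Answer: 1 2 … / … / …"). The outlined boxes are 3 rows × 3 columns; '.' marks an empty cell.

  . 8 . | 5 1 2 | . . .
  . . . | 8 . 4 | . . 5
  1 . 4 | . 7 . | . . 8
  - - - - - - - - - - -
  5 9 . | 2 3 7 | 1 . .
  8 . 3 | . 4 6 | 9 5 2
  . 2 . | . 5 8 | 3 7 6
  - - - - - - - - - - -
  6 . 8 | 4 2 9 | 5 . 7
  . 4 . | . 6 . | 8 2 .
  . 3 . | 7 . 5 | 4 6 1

Step 1. [r2c5∈{9}] only 9 remains possible at r2c5 ⇒ r2c5=9.
Step 2. [r7c8∈{3}] r7c8 is down to just 3, so r7c8=3.
Step 3. [r8c3∈{1,5,7,9}] in row 8, 5 fits only at r8c3, so r8c3=5.
Step 4. [r5c4∈{1}] r5c4 has the single candidate 1 ⇒ r5c4=1.
Step 5. [r8c1∈{7,9}] row 8 places 7 nowhere but r8c1 ⇒ r8c1=7.
Step 6. [r1c9∈{3,4,9}] in col 9, 3 fits only at r1c9. So r1c9=3.
Step 7. [r3c4∈{3,6}] across col 4, 6 lands solely at r3c4 ⇒ r3c4=6.
Step 8. [r2c2∈{6,7}] across col 2, 6 lands solely at r2c2, so r2c2=6.
Step 9. [r1c1∈{9}] r1c1 has the single candidate 9, so r1c1=9.
Step 10. [r9c1∈{2}] only 2 remains possible at r9c1 ⇒ r9c1=2.
Step 11. [r1c3∈{7}] nothing but 7 survives at r1c3. So r1c3=7.
Step 12. [r4c9∈{4}] r4c9 is down to just 4, so r4c9=4.
Step 13. [r3c6∈{3}] only 3 remains possible at r3c6 ⇒ r3c6=3.
Step 14. [r3c7∈{2}] only 2 remains possible at r3c7, so r3c7=2.
Step 15. [r1c8∈{4}] r1c8 has the single candidate 4. So r1c8=4.
Step 16. [r7c2∈{1}] only 1 remains possible at r7c2, so r7c2=1.
Step 17. [r2c3∈{2}] only 2 remains possible at r2c3. So r2c3=2.
Step 18. [r4c3∈{6}] r4c3 has the single candidate 6, so r4c3=6.
Step 19. [r8c9∈{9}] r8c9 has the single candidate 9. So r8c9=9.
Step 20. [r8c4∈{3}] nothing but 3 survives at r8c4 ⇒ r8c4=3.
Step 21. [r5c2∈{7}] r5c2 is down to just 7. So r5c2=7.
Step 22. [r2c8∈{1}] r2c8's peers cover all but 1 ⇒ r2c8=1.
Step 23. [r9c3∈{9}] r9c3's peers cover all but 9 ⇒ r9c3=9.
Step 24. [r8c6∈{1}] r8c6's peers cover all but 1 ⇒ r8c6=1.
Step 25. [r3c2∈{5}] nothing but 5 survives at r3c2, so r3c2=5.
Step 26. [r4c8∈{8}] r4c8 is down to just 8. So r4c8=8.
Step 27. [r1c7∈{6}] r1c7 has the single candidate 6. So r1c7=6.
Step 28. [r6c3∈{1}] r6c3 is down to just 1, so r6c3=1.
Step 29. [r2c7∈{7}] only 7 remains possible at r2c7, so r2c7=7.
Step 30. [r2c1∈{3}] r2c1 has the single candidate 3. So r2c1=3.
Step 31. [r9c5∈{8}] nothing but 8 survives at r9c5 ⇒ r9c5=8.
Step 32. [r6c1∈{4}] r6c1 is down to just 4, so r6c1=4.
Step 33. [r6c4∈{9}] r6c4's peers cover all but 9. So r6c4=9.
Step 34. [r3c8∈{9}] nothing but 9 survives at r3c8, so r3c8=9.

Answer: 9 8 7 5 1 2 6 4 3 / 3 6 2 8 9 4 7 1 5 / 1 5 4 6 7 3 2 9 8 / 5 9 6 2 3 7 1 8 4 / 8 7 3 1 4 6 9 5 2 / 4 2 1 9 5 8 3 7 6 / 6 1 8 4 2 9 5 3 7 / 7 4 5 3 6 1 8 2 9 / 2 3 9 7 8 5 4 6 1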